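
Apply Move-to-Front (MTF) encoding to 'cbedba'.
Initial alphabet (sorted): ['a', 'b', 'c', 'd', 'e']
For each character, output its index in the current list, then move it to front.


MTF encoding:
'c': index 2 in ['a', 'b', 'c', 'd', 'e'] -> ['c', 'a', 'b', 'd', 'e']
'b': index 2 in ['c', 'a', 'b', 'd', 'e'] -> ['b', 'c', 'a', 'd', 'e']
'e': index 4 in ['b', 'c', 'a', 'd', 'e'] -> ['e', 'b', 'c', 'a', 'd']
'd': index 4 in ['e', 'b', 'c', 'a', 'd'] -> ['d', 'e', 'b', 'c', 'a']
'b': index 2 in ['d', 'e', 'b', 'c', 'a'] -> ['b', 'd', 'e', 'c', 'a']
'a': index 4 in ['b', 'd', 'e', 'c', 'a'] -> ['a', 'b', 'd', 'e', 'c']


Output: [2, 2, 4, 4, 2, 4]


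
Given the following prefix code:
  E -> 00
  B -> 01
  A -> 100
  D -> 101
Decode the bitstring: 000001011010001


Decoding step by step:
Bits 00 -> E
Bits 00 -> E
Bits 01 -> B
Bits 01 -> B
Bits 101 -> D
Bits 00 -> E
Bits 01 -> B


Decoded message: EEBBDEB


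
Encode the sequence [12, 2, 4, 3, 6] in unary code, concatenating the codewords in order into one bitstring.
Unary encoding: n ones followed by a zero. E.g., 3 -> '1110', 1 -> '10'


Encode each number as n ones followed by a terminating 0:
  12 -> 1111111111110 (13 bits)
  2 -> 110 (3 bits)
  4 -> 11110 (5 bits)
  3 -> 1110 (4 bits)
  6 -> 1111110 (7 bits)
Total length = 13 + 3 + 5 + 4 + 7 = 32 bits.

Unary([12, 2, 4, 3, 6]) = 11111111111101101111011101111110 (32 bits)


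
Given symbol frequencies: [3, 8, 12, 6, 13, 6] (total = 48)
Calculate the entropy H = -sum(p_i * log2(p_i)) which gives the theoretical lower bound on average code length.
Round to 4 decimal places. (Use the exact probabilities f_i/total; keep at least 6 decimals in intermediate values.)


Per-symbol terms -p_i * log2(p_i) with p_i = f_i/48:
  p = 3/48 = 0.062500: log2(p) = -4.000000, -p*log2(p) = 0.250000
  p = 8/48 = 0.166667: log2(p) = -2.584963, -p*log2(p) = 0.430827
  p = 12/48 = 0.250000: log2(p) = -2.000000, -p*log2(p) = 0.500000
  p = 6/48 = 0.125000: log2(p) = -3.000000, -p*log2(p) = 0.375000
  p = 13/48 = 0.270833: log2(p) = -1.884523, -p*log2(p) = 0.510392
  p = 6/48 = 0.125000: log2(p) = -3.000000, -p*log2(p) = 0.375000
H = 0.250000 + 0.430827 + 0.500000 + 0.375000 + 0.510392 + 0.375000 = 2.441219

H = 2.4412 bits/symbol


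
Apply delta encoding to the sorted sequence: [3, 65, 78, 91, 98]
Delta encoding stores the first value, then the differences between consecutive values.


First value: 3
Deltas:
  65 - 3 = 62
  78 - 65 = 13
  91 - 78 = 13
  98 - 91 = 7


Delta encoded: [3, 62, 13, 13, 7]


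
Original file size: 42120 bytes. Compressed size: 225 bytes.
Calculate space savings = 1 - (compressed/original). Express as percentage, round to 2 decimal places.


ratio = compressed/original = 225/42120 = 0.005342
savings = 1 - ratio = 1 - 0.005342 = 0.994658
as a percentage: 0.994658 * 100 = 99.47%

Space savings = 1 - 225/42120 = 99.47%


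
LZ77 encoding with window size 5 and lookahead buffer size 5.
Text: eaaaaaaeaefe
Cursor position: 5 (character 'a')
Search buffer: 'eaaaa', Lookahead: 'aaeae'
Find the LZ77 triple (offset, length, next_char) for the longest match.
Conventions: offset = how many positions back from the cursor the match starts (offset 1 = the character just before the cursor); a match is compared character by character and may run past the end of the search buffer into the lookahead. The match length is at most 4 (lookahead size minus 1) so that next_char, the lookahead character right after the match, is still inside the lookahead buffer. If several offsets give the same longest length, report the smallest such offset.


Try each offset into the search buffer:
  offset=1 (pos 4, char 'a'): match length 2
  offset=2 (pos 3, char 'a'): match length 2
  offset=3 (pos 2, char 'a'): match length 2
  offset=4 (pos 1, char 'a'): match length 2
  offset=5 (pos 0, char 'e'): match length 0
Longest match has length 2, found at offsets 1, 2, 3, 4; take the smallest, offset 1.
next_char = character at position 5 + 2 = 7 -> 'e'

Best match: offset=1, length=2 (matching 'aa' starting at position 4)
LZ77 triple: (1, 2, 'e')


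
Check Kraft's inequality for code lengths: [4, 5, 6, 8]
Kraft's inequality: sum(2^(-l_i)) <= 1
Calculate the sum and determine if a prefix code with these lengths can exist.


Sum = 2^(-4) + 2^(-5) + 2^(-6) + 2^(-8)
    = 0.0625 + 0.03125 + 0.015625 + 0.00390625
    = 29/256 = 0.11328125
Since 0.11328125 <= 1, Kraft's inequality IS satisfied.
A prefix code with these lengths CAN exist.

Kraft sum = 0.11328125. Satisfied.


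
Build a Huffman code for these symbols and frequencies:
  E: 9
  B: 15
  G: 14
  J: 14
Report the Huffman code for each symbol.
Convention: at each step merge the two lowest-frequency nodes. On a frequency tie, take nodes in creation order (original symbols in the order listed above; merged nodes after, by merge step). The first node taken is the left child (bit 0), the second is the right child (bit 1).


Huffman tree construction:
Step 1: Merge E(9) + G(14) = 23
Step 2: Merge J(14) + B(15) = 29
Step 3: Merge (E+G)(23) + (J+B)(29) = 52
Read each symbol's code off the tree from the root (left child = 0, right child = 1).

Codes:
  E: 00 (length 2)
  B: 11 (length 2)
  G: 01 (length 2)
  J: 10 (length 2)
Average code length: 104/52 = 2.0000 bits/symbol


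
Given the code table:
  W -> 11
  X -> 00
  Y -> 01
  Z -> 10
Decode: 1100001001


Decoding:
11 -> W
00 -> X
00 -> X
10 -> Z
01 -> Y


Result: WXXZY


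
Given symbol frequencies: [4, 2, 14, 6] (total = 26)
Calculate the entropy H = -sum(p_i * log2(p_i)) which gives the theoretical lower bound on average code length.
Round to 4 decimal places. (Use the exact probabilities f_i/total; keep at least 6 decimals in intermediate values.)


Per-symbol terms -p_i * log2(p_i) with p_i = f_i/26:
  p = 4/26 = 0.153846: log2(p) = -2.700440, -p*log2(p) = 0.415452
  p = 2/26 = 0.076923: log2(p) = -3.700440, -p*log2(p) = 0.284649
  p = 14/26 = 0.538462: log2(p) = -0.893085, -p*log2(p) = 0.480892
  p = 6/26 = 0.230769: log2(p) = -2.115477, -p*log2(p) = 0.488187
H = 0.415452 + 0.284649 + 0.480892 + 0.488187 = 1.669180

H = 1.6692 bits/symbol


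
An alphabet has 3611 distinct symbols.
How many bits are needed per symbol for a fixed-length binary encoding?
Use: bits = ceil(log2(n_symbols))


log2(3611) = 11.8182
Bracket: 2^11 = 2048 < 3611 <= 2^12 = 4096
So ceil(log2(3611)) = 12

bits = ceil(log2(3611)) = ceil(11.8182) = 12 bits


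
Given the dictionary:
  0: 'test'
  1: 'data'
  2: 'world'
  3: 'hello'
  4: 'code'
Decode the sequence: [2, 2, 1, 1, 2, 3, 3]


Look up each index in the dictionary:
  2 -> 'world'
  2 -> 'world'
  1 -> 'data'
  1 -> 'data'
  2 -> 'world'
  3 -> 'hello'
  3 -> 'hello'

Decoded: "world world data data world hello hello"


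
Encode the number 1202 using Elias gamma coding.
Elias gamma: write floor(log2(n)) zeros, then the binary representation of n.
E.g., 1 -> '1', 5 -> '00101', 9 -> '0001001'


num_bits = floor(log2(1202)) + 1 = 11
leading_zeros = num_bits - 1 = 10
binary(1202) = 10010110010

Elias gamma(1202) = '0000000000' + '10010110010' = 000000000010010110010 (21 bits)


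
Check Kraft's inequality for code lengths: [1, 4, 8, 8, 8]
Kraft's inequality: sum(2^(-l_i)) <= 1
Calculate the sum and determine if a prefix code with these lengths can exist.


Sum = 2^(-1) + 2^(-4) + 2^(-8) + 2^(-8) + 2^(-8)
    = 0.5 + 0.0625 + 0.00390625 + 0.00390625 + 0.00390625
    = 147/256 = 0.57421875
Since 0.57421875 <= 1, Kraft's inequality IS satisfied.
A prefix code with these lengths CAN exist.

Kraft sum = 0.57421875. Satisfied.


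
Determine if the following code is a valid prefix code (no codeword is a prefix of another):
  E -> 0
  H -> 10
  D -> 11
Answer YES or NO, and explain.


Checking each pair (does one codeword prefix another?):
  E='0' vs H='10': no prefix
  E='0' vs D='11': no prefix
  H='10' vs E='0': no prefix
  H='10' vs D='11': no prefix
  D='11' vs E='0': no prefix
  D='11' vs H='10': no prefix
No violation found over all pairs.

YES -- this is a valid prefix code. No codeword is a prefix of any other codeword.


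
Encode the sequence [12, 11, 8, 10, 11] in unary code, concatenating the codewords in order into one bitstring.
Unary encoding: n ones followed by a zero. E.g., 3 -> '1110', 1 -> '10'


Encode each number as n ones followed by a terminating 0:
  12 -> 1111111111110 (13 bits)
  11 -> 111111111110 (12 bits)
  8 -> 111111110 (9 bits)
  10 -> 11111111110 (11 bits)
  11 -> 111111111110 (12 bits)
Total length = 13 + 12 + 9 + 11 + 12 = 57 bits.

Unary([12, 11, 8, 10, 11]) = 111111111111011111111111011111111011111111110111111111110 (57 bits)


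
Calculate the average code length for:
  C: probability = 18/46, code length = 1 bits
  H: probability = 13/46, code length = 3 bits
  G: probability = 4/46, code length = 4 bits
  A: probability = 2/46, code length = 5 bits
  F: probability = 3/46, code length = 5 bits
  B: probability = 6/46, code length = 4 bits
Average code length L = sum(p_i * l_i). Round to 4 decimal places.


Weighted contributions p_i * l_i:
  C: (18/46) * 1 = 18/46
  H: (13/46) * 3 = 39/46
  G: (4/46) * 4 = 16/46
  A: (2/46) * 5 = 10/46
  F: (3/46) * 5 = 15/46
  B: (6/46) * 4 = 24/46
Sum = (18 + 39 + 16 + 10 + 15 + 24)/46 = 122/46

L = 122/46 = 2.6522 bits/symbol


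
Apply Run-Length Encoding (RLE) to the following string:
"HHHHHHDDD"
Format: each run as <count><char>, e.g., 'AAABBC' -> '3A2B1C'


Scanning runs left to right:
  i=0: run of 'H' x 6 -> '6H'
  i=6: run of 'D' x 3 -> '3D'

RLE = 6H3D


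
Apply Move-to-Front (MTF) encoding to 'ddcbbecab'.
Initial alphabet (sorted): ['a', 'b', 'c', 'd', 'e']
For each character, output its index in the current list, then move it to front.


MTF encoding:
'd': index 3 in ['a', 'b', 'c', 'd', 'e'] -> ['d', 'a', 'b', 'c', 'e']
'd': index 0 in ['d', 'a', 'b', 'c', 'e'] -> ['d', 'a', 'b', 'c', 'e']
'c': index 3 in ['d', 'a', 'b', 'c', 'e'] -> ['c', 'd', 'a', 'b', 'e']
'b': index 3 in ['c', 'd', 'a', 'b', 'e'] -> ['b', 'c', 'd', 'a', 'e']
'b': index 0 in ['b', 'c', 'd', 'a', 'e'] -> ['b', 'c', 'd', 'a', 'e']
'e': index 4 in ['b', 'c', 'd', 'a', 'e'] -> ['e', 'b', 'c', 'd', 'a']
'c': index 2 in ['e', 'b', 'c', 'd', 'a'] -> ['c', 'e', 'b', 'd', 'a']
'a': index 4 in ['c', 'e', 'b', 'd', 'a'] -> ['a', 'c', 'e', 'b', 'd']
'b': index 3 in ['a', 'c', 'e', 'b', 'd'] -> ['b', 'a', 'c', 'e', 'd']


Output: [3, 0, 3, 3, 0, 4, 2, 4, 3]


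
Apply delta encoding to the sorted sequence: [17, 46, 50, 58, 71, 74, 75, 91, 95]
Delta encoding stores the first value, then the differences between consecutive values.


First value: 17
Deltas:
  46 - 17 = 29
  50 - 46 = 4
  58 - 50 = 8
  71 - 58 = 13
  74 - 71 = 3
  75 - 74 = 1
  91 - 75 = 16
  95 - 91 = 4


Delta encoded: [17, 29, 4, 8, 13, 3, 1, 16, 4]


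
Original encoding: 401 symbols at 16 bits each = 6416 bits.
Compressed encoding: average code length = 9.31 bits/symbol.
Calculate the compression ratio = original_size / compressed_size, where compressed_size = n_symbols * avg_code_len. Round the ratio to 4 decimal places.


original_size = n_symbols * orig_bits = 401 * 16 = 6416 bits
compressed_size = n_symbols * avg_code_len = 401 * 9.31 = 3733.31 bits
ratio = original_size / compressed_size = 6416 / 3733.31 = 1.7186

Compression ratio = 1.7186


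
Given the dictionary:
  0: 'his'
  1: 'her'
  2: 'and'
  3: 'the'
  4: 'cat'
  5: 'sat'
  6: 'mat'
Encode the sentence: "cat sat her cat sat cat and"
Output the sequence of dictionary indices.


Look up each word in the dictionary:
  'cat' -> 4
  'sat' -> 5
  'her' -> 1
  'cat' -> 4
  'sat' -> 5
  'cat' -> 4
  'and' -> 2

Encoded: [4, 5, 1, 4, 5, 4, 2]


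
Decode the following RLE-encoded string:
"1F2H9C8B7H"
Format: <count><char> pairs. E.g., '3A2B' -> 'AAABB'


Expanding each <count><char> pair:
  1F -> 'F'
  2H -> 'HH'
  9C -> 'CCCCCCCCC'
  8B -> 'BBBBBBBB'
  7H -> 'HHHHHHH'

Decoded = FHHCCCCCCCCCBBBBBBBBHHHHHHH


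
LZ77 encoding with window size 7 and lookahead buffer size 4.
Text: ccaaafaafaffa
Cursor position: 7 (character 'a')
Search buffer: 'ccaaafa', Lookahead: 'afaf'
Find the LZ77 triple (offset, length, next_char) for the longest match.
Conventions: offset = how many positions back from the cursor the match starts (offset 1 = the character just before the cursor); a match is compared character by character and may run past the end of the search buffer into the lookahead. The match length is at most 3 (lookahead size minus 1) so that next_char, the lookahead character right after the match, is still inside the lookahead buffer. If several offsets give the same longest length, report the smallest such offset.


Try each offset into the search buffer:
  offset=1 (pos 6, char 'a'): match length 1
  offset=2 (pos 5, char 'f'): match length 0
  offset=3 (pos 4, char 'a'): match length 3
  offset=4 (pos 3, char 'a'): match length 1
  offset=5 (pos 2, char 'a'): match length 1
  offset=6 (pos 1, char 'c'): match length 0
  offset=7 (pos 0, char 'c'): match length 0
Longest match has length 3 at offset 3.
next_char = character at position 7 + 3 = 10 -> 'f'

Best match: offset=3, length=3 (matching 'afa' starting at position 4)
LZ77 triple: (3, 3, 'f')


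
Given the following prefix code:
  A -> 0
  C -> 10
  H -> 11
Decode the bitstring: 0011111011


Decoding step by step:
Bits 0 -> A
Bits 0 -> A
Bits 11 -> H
Bits 11 -> H
Bits 10 -> C
Bits 11 -> H


Decoded message: AAHHCH


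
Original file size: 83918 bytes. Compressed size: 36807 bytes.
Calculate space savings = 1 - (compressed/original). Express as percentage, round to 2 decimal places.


ratio = compressed/original = 36807/83918 = 0.438607
savings = 1 - ratio = 1 - 0.438607 = 0.561393
as a percentage: 0.561393 * 100 = 56.14%

Space savings = 1 - 36807/83918 = 56.14%


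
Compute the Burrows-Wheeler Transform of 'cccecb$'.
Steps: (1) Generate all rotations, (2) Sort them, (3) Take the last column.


Rotations (sorted):
  0: $cccecb -> last char: b
  1: b$cccec -> last char: c
  2: cb$ccce -> last char: e
  3: cccecb$ -> last char: $
  4: ccecb$c -> last char: c
  5: cecb$cc -> last char: c
  6: ecb$ccc -> last char: c


BWT = bce$ccc


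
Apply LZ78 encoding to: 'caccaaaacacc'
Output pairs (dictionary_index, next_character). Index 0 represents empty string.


LZ78 encoding steps:
Dictionary: {0: ''}
Step 1: w='' (idx 0), next='c' -> output (0, 'c'), add 'c' as idx 1
Step 2: w='' (idx 0), next='a' -> output (0, 'a'), add 'a' as idx 2
Step 3: w='c' (idx 1), next='c' -> output (1, 'c'), add 'cc' as idx 3
Step 4: w='a' (idx 2), next='a' -> output (2, 'a'), add 'aa' as idx 4
Step 5: w='aa' (idx 4), next='c' -> output (4, 'c'), add 'aac' as idx 5
Step 6: w='a' (idx 2), next='c' -> output (2, 'c'), add 'ac' as idx 6
Step 7: w='c' (idx 1), end of input -> output (1, '')


Encoded: [(0, 'c'), (0, 'a'), (1, 'c'), (2, 'a'), (4, 'c'), (2, 'c'), (1, '')]


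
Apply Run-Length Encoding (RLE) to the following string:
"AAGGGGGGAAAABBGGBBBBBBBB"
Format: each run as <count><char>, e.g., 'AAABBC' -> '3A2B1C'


Scanning runs left to right:
  i=0: run of 'A' x 2 -> '2A'
  i=2: run of 'G' x 6 -> '6G'
  i=8: run of 'A' x 4 -> '4A'
  i=12: run of 'B' x 2 -> '2B'
  i=14: run of 'G' x 2 -> '2G'
  i=16: run of 'B' x 8 -> '8B'

RLE = 2A6G4A2B2G8B


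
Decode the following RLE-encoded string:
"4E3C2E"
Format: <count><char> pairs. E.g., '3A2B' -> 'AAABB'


Expanding each <count><char> pair:
  4E -> 'EEEE'
  3C -> 'CCC'
  2E -> 'EE'

Decoded = EEEECCCEE


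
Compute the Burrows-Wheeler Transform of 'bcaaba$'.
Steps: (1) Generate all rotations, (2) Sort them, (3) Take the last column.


Rotations (sorted):
  0: $bcaaba -> last char: a
  1: a$bcaab -> last char: b
  2: aaba$bc -> last char: c
  3: aba$bca -> last char: a
  4: ba$bcaa -> last char: a
  5: bcaaba$ -> last char: $
  6: caaba$b -> last char: b


BWT = abcaa$b


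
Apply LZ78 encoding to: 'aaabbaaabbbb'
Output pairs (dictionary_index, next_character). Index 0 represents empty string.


LZ78 encoding steps:
Dictionary: {0: ''}
Step 1: w='' (idx 0), next='a' -> output (0, 'a'), add 'a' as idx 1
Step 2: w='a' (idx 1), next='a' -> output (1, 'a'), add 'aa' as idx 2
Step 3: w='' (idx 0), next='b' -> output (0, 'b'), add 'b' as idx 3
Step 4: w='b' (idx 3), next='a' -> output (3, 'a'), add 'ba' as idx 4
Step 5: w='aa' (idx 2), next='b' -> output (2, 'b'), add 'aab' as idx 5
Step 6: w='b' (idx 3), next='b' -> output (3, 'b'), add 'bb' as idx 6
Step 7: w='b' (idx 3), end of input -> output (3, '')


Encoded: [(0, 'a'), (1, 'a'), (0, 'b'), (3, 'a'), (2, 'b'), (3, 'b'), (3, '')]


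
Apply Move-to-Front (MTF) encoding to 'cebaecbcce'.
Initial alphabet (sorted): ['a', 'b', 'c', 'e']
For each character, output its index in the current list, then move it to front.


MTF encoding:
'c': index 2 in ['a', 'b', 'c', 'e'] -> ['c', 'a', 'b', 'e']
'e': index 3 in ['c', 'a', 'b', 'e'] -> ['e', 'c', 'a', 'b']
'b': index 3 in ['e', 'c', 'a', 'b'] -> ['b', 'e', 'c', 'a']
'a': index 3 in ['b', 'e', 'c', 'a'] -> ['a', 'b', 'e', 'c']
'e': index 2 in ['a', 'b', 'e', 'c'] -> ['e', 'a', 'b', 'c']
'c': index 3 in ['e', 'a', 'b', 'c'] -> ['c', 'e', 'a', 'b']
'b': index 3 in ['c', 'e', 'a', 'b'] -> ['b', 'c', 'e', 'a']
'c': index 1 in ['b', 'c', 'e', 'a'] -> ['c', 'b', 'e', 'a']
'c': index 0 in ['c', 'b', 'e', 'a'] -> ['c', 'b', 'e', 'a']
'e': index 2 in ['c', 'b', 'e', 'a'] -> ['e', 'c', 'b', 'a']


Output: [2, 3, 3, 3, 2, 3, 3, 1, 0, 2]


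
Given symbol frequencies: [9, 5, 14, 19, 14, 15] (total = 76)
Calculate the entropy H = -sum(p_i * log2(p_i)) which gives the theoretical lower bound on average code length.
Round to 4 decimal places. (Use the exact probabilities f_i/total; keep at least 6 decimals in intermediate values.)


Per-symbol terms -p_i * log2(p_i) with p_i = f_i/76:
  p = 9/76 = 0.118421: log2(p) = -3.078003, -p*log2(p) = 0.364500
  p = 5/76 = 0.065789: log2(p) = -3.925999, -p*log2(p) = 0.258289
  p = 14/76 = 0.184211: log2(p) = -2.440573, -p*log2(p) = 0.449579
  p = 19/76 = 0.250000: log2(p) = -2.000000, -p*log2(p) = 0.500000
  p = 14/76 = 0.184211: log2(p) = -2.440573, -p*log2(p) = 0.449579
  p = 15/76 = 0.197368: log2(p) = -2.341037, -p*log2(p) = 0.462047
H = 0.364500 + 0.258289 + 0.449579 + 0.500000 + 0.449579 + 0.462047 = 2.483994

H = 2.484 bits/symbol


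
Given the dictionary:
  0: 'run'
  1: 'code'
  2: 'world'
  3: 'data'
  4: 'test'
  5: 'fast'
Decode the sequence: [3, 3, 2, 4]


Look up each index in the dictionary:
  3 -> 'data'
  3 -> 'data'
  2 -> 'world'
  4 -> 'test'

Decoded: "data data world test"


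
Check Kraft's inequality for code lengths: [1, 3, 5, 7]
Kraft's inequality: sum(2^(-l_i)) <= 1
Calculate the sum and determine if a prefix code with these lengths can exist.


Sum = 2^(-1) + 2^(-3) + 2^(-5) + 2^(-7)
    = 0.5 + 0.125 + 0.03125 + 0.0078125
    = 85/128 = 0.6640625
Since 0.6640625 <= 1, Kraft's inequality IS satisfied.
A prefix code with these lengths CAN exist.

Kraft sum = 0.6640625. Satisfied.


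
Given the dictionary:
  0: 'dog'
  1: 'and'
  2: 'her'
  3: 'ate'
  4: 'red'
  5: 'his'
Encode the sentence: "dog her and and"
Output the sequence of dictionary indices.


Look up each word in the dictionary:
  'dog' -> 0
  'her' -> 2
  'and' -> 1
  'and' -> 1

Encoded: [0, 2, 1, 1]


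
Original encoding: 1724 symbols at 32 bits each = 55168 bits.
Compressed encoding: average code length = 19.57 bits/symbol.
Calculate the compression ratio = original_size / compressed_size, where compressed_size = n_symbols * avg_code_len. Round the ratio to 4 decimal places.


original_size = n_symbols * orig_bits = 1724 * 32 = 55168 bits
compressed_size = n_symbols * avg_code_len = 1724 * 19.57 = 33738.68 bits
ratio = original_size / compressed_size = 55168 / 33738.68 = 1.6352

Compression ratio = 1.6352


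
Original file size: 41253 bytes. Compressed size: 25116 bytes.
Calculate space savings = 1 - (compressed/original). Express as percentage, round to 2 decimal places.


ratio = compressed/original = 25116/41253 = 0.608828
savings = 1 - ratio = 1 - 0.608828 = 0.391172
as a percentage: 0.391172 * 100 = 39.12%

Space savings = 1 - 25116/41253 = 39.12%


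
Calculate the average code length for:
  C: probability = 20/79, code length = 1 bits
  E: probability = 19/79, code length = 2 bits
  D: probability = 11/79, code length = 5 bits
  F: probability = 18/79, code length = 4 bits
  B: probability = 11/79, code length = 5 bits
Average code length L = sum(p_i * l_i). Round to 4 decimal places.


Weighted contributions p_i * l_i:
  C: (20/79) * 1 = 20/79
  E: (19/79) * 2 = 38/79
  D: (11/79) * 5 = 55/79
  F: (18/79) * 4 = 72/79
  B: (11/79) * 5 = 55/79
Sum = (20 + 38 + 55 + 72 + 55)/79 = 240/79

L = 240/79 = 3.0380 bits/symbol


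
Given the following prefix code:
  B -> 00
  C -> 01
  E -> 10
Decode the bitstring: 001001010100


Decoding step by step:
Bits 00 -> B
Bits 10 -> E
Bits 01 -> C
Bits 01 -> C
Bits 01 -> C
Bits 00 -> B


Decoded message: BECCCB


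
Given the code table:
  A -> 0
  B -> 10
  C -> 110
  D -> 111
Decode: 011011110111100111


Decoding:
0 -> A
110 -> C
111 -> D
10 -> B
111 -> D
10 -> B
0 -> A
111 -> D


Result: ACDBDBAD


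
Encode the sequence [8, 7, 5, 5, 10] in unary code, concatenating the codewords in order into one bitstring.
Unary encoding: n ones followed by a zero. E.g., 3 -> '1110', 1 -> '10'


Encode each number as n ones followed by a terminating 0:
  8 -> 111111110 (9 bits)
  7 -> 11111110 (8 bits)
  5 -> 111110 (6 bits)
  5 -> 111110 (6 bits)
  10 -> 11111111110 (11 bits)
Total length = 9 + 8 + 6 + 6 + 11 = 40 bits.

Unary([8, 7, 5, 5, 10]) = 1111111101111111011111011111011111111110 (40 bits)


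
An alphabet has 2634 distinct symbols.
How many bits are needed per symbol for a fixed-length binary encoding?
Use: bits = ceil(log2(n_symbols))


log2(2634) = 11.363
Bracket: 2^11 = 2048 < 2634 <= 2^12 = 4096
So ceil(log2(2634)) = 12

bits = ceil(log2(2634)) = ceil(11.363) = 12 bits


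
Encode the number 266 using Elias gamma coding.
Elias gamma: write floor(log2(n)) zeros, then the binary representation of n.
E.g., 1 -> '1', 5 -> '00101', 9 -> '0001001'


num_bits = floor(log2(266)) + 1 = 9
leading_zeros = num_bits - 1 = 8
binary(266) = 100001010

Elias gamma(266) = '00000000' + '100001010' = 00000000100001010 (17 bits)


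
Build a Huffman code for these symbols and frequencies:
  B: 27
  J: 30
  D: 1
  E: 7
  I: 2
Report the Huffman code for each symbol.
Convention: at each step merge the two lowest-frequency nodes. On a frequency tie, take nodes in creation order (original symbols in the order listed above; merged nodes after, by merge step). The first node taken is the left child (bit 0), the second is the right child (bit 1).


Huffman tree construction:
Step 1: Merge D(1) + I(2) = 3
Step 2: Merge (D+I)(3) + E(7) = 10
Step 3: Merge ((D+I)+E)(10) + B(27) = 37
Step 4: Merge J(30) + (((D+I)+E)+B)(37) = 67
Read each symbol's code off the tree from the root (left child = 0, right child = 1).

Codes:
  B: 11 (length 2)
  J: 0 (length 1)
  D: 1000 (length 4)
  E: 101 (length 3)
  I: 1001 (length 4)
Average code length: 117/67 = 1.7463 bits/symbol


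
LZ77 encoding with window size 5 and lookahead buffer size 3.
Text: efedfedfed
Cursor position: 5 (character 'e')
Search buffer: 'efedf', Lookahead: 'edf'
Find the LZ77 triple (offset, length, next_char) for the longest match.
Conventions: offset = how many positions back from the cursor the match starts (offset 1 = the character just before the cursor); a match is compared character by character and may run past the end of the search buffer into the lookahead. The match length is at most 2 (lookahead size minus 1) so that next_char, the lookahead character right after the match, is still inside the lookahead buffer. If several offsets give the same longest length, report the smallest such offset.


Try each offset into the search buffer:
  offset=1 (pos 4, char 'f'): match length 0
  offset=2 (pos 3, char 'd'): match length 0
  offset=3 (pos 2, char 'e'): match length 2
  offset=4 (pos 1, char 'f'): match length 0
  offset=5 (pos 0, char 'e'): match length 1
Longest match has length 2 at offset 3.
next_char = character at position 5 + 2 = 7 -> 'f'

Best match: offset=3, length=2 (matching 'ed' starting at position 2)
LZ77 triple: (3, 2, 'f')


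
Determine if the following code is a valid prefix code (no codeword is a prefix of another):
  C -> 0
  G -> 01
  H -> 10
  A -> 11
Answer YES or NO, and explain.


Checking each pair (does one codeword prefix another?):
  C='0' vs G='01': prefix -- VIOLATION

NO -- this is NOT a valid prefix code. C (0) is a prefix of G (01).


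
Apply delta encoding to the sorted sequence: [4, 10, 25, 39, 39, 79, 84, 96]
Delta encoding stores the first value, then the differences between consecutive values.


First value: 4
Deltas:
  10 - 4 = 6
  25 - 10 = 15
  39 - 25 = 14
  39 - 39 = 0
  79 - 39 = 40
  84 - 79 = 5
  96 - 84 = 12


Delta encoded: [4, 6, 15, 14, 0, 40, 5, 12]


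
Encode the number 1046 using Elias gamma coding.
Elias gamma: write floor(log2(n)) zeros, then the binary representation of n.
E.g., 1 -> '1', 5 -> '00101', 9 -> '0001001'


num_bits = floor(log2(1046)) + 1 = 11
leading_zeros = num_bits - 1 = 10
binary(1046) = 10000010110

Elias gamma(1046) = '0000000000' + '10000010110' = 000000000010000010110 (21 bits)


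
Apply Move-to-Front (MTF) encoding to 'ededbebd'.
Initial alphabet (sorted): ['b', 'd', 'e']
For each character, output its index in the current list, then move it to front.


MTF encoding:
'e': index 2 in ['b', 'd', 'e'] -> ['e', 'b', 'd']
'd': index 2 in ['e', 'b', 'd'] -> ['d', 'e', 'b']
'e': index 1 in ['d', 'e', 'b'] -> ['e', 'd', 'b']
'd': index 1 in ['e', 'd', 'b'] -> ['d', 'e', 'b']
'b': index 2 in ['d', 'e', 'b'] -> ['b', 'd', 'e']
'e': index 2 in ['b', 'd', 'e'] -> ['e', 'b', 'd']
'b': index 1 in ['e', 'b', 'd'] -> ['b', 'e', 'd']
'd': index 2 in ['b', 'e', 'd'] -> ['d', 'b', 'e']


Output: [2, 2, 1, 1, 2, 2, 1, 2]


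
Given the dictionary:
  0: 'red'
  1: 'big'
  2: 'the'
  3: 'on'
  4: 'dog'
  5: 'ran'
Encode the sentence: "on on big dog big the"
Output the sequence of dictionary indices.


Look up each word in the dictionary:
  'on' -> 3
  'on' -> 3
  'big' -> 1
  'dog' -> 4
  'big' -> 1
  'the' -> 2

Encoded: [3, 3, 1, 4, 1, 2]


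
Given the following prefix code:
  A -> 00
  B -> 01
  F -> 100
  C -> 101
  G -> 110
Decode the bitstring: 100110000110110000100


Decoding step by step:
Bits 100 -> F
Bits 110 -> G
Bits 00 -> A
Bits 01 -> B
Bits 101 -> C
Bits 100 -> F
Bits 00 -> A
Bits 100 -> F


Decoded message: FGABCFAF


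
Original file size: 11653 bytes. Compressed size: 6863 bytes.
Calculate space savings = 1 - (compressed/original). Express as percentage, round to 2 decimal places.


ratio = compressed/original = 6863/11653 = 0.588947
savings = 1 - ratio = 1 - 0.588947 = 0.411053
as a percentage: 0.411053 * 100 = 41.11%

Space savings = 1 - 6863/11653 = 41.11%


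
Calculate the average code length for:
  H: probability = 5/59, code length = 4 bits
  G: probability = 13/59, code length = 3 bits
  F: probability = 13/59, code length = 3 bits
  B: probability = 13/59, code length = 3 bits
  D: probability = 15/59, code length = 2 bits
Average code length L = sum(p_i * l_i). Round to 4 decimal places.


Weighted contributions p_i * l_i:
  H: (5/59) * 4 = 20/59
  G: (13/59) * 3 = 39/59
  F: (13/59) * 3 = 39/59
  B: (13/59) * 3 = 39/59
  D: (15/59) * 2 = 30/59
Sum = (20 + 39 + 39 + 39 + 30)/59 = 167/59

L = 167/59 = 2.8305 bits/symbol


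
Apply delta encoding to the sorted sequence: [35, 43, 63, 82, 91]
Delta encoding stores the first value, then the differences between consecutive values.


First value: 35
Deltas:
  43 - 35 = 8
  63 - 43 = 20
  82 - 63 = 19
  91 - 82 = 9


Delta encoded: [35, 8, 20, 19, 9]


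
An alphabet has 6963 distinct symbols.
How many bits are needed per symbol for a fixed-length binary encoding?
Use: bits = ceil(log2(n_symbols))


log2(6963) = 12.7655
Bracket: 2^12 = 4096 < 6963 <= 2^13 = 8192
So ceil(log2(6963)) = 13

bits = ceil(log2(6963)) = ceil(12.7655) = 13 bits


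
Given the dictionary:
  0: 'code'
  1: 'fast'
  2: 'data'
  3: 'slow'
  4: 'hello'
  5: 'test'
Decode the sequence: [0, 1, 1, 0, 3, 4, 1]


Look up each index in the dictionary:
  0 -> 'code'
  1 -> 'fast'
  1 -> 'fast'
  0 -> 'code'
  3 -> 'slow'
  4 -> 'hello'
  1 -> 'fast'

Decoded: "code fast fast code slow hello fast"


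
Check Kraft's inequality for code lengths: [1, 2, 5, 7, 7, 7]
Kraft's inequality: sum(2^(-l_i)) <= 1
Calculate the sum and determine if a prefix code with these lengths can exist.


Sum = 2^(-1) + 2^(-2) + 2^(-5) + 2^(-7) + 2^(-7) + 2^(-7)
    = 0.5 + 0.25 + 0.03125 + 0.0078125 + 0.0078125 + 0.0078125
    = 103/128 = 0.8046875
Since 0.8046875 <= 1, Kraft's inequality IS satisfied.
A prefix code with these lengths CAN exist.

Kraft sum = 0.8046875. Satisfied.


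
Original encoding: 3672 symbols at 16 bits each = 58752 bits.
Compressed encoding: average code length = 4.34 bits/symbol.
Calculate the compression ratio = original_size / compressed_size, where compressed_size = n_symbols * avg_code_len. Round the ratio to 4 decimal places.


original_size = n_symbols * orig_bits = 3672 * 16 = 58752 bits
compressed_size = n_symbols * avg_code_len = 3672 * 4.34 = 15936.48 bits
ratio = original_size / compressed_size = 58752 / 15936.48 = 3.6866

Compression ratio = 3.6866


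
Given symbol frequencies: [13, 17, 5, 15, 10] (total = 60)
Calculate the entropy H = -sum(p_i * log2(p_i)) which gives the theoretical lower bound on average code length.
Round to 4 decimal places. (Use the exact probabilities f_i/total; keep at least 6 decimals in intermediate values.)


Per-symbol terms -p_i * log2(p_i) with p_i = f_i/60:
  p = 13/60 = 0.216667: log2(p) = -2.206451, -p*log2(p) = 0.478064
  p = 17/60 = 0.283333: log2(p) = -1.819428, -p*log2(p) = 0.515505
  p = 5/60 = 0.083333: log2(p) = -3.584963, -p*log2(p) = 0.298747
  p = 15/60 = 0.250000: log2(p) = -2.000000, -p*log2(p) = 0.500000
  p = 10/60 = 0.166667: log2(p) = -2.584963, -p*log2(p) = 0.430827
H = 0.478064 + 0.515505 + 0.298747 + 0.500000 + 0.430827 = 2.223143

H = 2.2231 bits/symbol


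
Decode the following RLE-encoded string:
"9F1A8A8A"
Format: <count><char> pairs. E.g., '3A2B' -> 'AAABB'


Expanding each <count><char> pair:
  9F -> 'FFFFFFFFF'
  1A -> 'A'
  8A -> 'AAAAAAAA'
  8A -> 'AAAAAAAA'

Decoded = FFFFFFFFFAAAAAAAAAAAAAAAAA


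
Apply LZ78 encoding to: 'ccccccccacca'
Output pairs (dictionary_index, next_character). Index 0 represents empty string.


LZ78 encoding steps:
Dictionary: {0: ''}
Step 1: w='' (idx 0), next='c' -> output (0, 'c'), add 'c' as idx 1
Step 2: w='c' (idx 1), next='c' -> output (1, 'c'), add 'cc' as idx 2
Step 3: w='cc' (idx 2), next='c' -> output (2, 'c'), add 'ccc' as idx 3
Step 4: w='cc' (idx 2), next='a' -> output (2, 'a'), add 'cca' as idx 4
Step 5: w='cca' (idx 4), end of input -> output (4, '')


Encoded: [(0, 'c'), (1, 'c'), (2, 'c'), (2, 'a'), (4, '')]


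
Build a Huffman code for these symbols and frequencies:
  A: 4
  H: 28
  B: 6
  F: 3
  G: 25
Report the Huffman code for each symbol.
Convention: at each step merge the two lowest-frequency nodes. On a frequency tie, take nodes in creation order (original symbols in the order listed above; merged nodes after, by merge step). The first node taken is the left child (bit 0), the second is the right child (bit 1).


Huffman tree construction:
Step 1: Merge F(3) + A(4) = 7
Step 2: Merge B(6) + (F+A)(7) = 13
Step 3: Merge (B+(F+A))(13) + G(25) = 38
Step 4: Merge H(28) + ((B+(F+A))+G)(38) = 66
Read each symbol's code off the tree from the root (left child = 0, right child = 1).

Codes:
  A: 1011 (length 4)
  H: 0 (length 1)
  B: 100 (length 3)
  F: 1010 (length 4)
  G: 11 (length 2)
Average code length: 124/66 = 1.8788 bits/symbol


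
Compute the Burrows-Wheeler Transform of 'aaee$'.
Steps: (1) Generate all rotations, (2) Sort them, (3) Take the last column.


Rotations (sorted):
  0: $aaee -> last char: e
  1: aaee$ -> last char: $
  2: aee$a -> last char: a
  3: e$aae -> last char: e
  4: ee$aa -> last char: a


BWT = e$aea


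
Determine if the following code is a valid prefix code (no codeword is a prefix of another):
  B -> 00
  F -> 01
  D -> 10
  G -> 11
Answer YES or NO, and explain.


Checking each pair (does one codeword prefix another?):
  B='00' vs F='01': no prefix
  B='00' vs D='10': no prefix
  B='00' vs G='11': no prefix
  F='01' vs B='00': no prefix
  F='01' vs D='10': no prefix
  F='01' vs G='11': no prefix
  D='10' vs B='00': no prefix
  D='10' vs F='01': no prefix
  D='10' vs G='11': no prefix
  G='11' vs B='00': no prefix
  G='11' vs F='01': no prefix
  G='11' vs D='10': no prefix
No violation found over all pairs.

YES -- this is a valid prefix code. No codeword is a prefix of any other codeword.


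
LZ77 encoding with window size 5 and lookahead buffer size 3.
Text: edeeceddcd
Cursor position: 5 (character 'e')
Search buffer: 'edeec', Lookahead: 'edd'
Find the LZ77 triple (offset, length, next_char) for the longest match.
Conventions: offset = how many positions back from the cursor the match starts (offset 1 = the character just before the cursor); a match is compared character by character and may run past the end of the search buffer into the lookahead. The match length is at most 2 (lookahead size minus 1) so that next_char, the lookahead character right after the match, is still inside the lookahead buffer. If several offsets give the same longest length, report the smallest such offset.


Try each offset into the search buffer:
  offset=1 (pos 4, char 'c'): match length 0
  offset=2 (pos 3, char 'e'): match length 1
  offset=3 (pos 2, char 'e'): match length 1
  offset=4 (pos 1, char 'd'): match length 0
  offset=5 (pos 0, char 'e'): match length 2
Longest match has length 2 at offset 5.
next_char = character at position 5 + 2 = 7 -> 'd'

Best match: offset=5, length=2 (matching 'ed' starting at position 0)
LZ77 triple: (5, 2, 'd')


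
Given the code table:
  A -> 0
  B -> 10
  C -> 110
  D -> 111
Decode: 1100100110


Decoding:
110 -> C
0 -> A
10 -> B
0 -> A
110 -> C


Result: CABAC


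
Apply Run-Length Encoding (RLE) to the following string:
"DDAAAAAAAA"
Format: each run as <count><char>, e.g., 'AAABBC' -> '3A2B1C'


Scanning runs left to right:
  i=0: run of 'D' x 2 -> '2D'
  i=2: run of 'A' x 8 -> '8A'

RLE = 2D8A


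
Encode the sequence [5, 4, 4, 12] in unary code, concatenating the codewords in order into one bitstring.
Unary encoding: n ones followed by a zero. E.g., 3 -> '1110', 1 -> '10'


Encode each number as n ones followed by a terminating 0:
  5 -> 111110 (6 bits)
  4 -> 11110 (5 bits)
  4 -> 11110 (5 bits)
  12 -> 1111111111110 (13 bits)
Total length = 6 + 5 + 5 + 13 = 29 bits.

Unary([5, 4, 4, 12]) = 11111011110111101111111111110 (29 bits)


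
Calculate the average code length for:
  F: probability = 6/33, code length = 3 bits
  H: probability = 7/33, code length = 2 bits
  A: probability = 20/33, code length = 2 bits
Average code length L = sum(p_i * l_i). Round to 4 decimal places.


Weighted contributions p_i * l_i:
  F: (6/33) * 3 = 18/33
  H: (7/33) * 2 = 14/33
  A: (20/33) * 2 = 40/33
Sum = (18 + 14 + 40)/33 = 72/33

L = 72/33 = 2.1818 bits/symbol


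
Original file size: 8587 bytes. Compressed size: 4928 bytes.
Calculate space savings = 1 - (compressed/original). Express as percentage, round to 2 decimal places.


ratio = compressed/original = 4928/8587 = 0.573891
savings = 1 - ratio = 1 - 0.573891 = 0.426109
as a percentage: 0.426109 * 100 = 42.61%

Space savings = 1 - 4928/8587 = 42.61%


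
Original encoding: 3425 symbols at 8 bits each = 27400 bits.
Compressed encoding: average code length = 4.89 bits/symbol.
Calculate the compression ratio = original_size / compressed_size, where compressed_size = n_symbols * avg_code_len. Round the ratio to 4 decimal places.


original_size = n_symbols * orig_bits = 3425 * 8 = 27400 bits
compressed_size = n_symbols * avg_code_len = 3425 * 4.89 = 16748.25 bits
ratio = original_size / compressed_size = 27400 / 16748.25 = 1.636

Compression ratio = 1.636


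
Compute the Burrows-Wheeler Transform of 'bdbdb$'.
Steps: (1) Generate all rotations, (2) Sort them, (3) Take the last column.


Rotations (sorted):
  0: $bdbdb -> last char: b
  1: b$bdbd -> last char: d
  2: bdb$bd -> last char: d
  3: bdbdb$ -> last char: $
  4: db$bdb -> last char: b
  5: dbdb$b -> last char: b


BWT = bdd$bb


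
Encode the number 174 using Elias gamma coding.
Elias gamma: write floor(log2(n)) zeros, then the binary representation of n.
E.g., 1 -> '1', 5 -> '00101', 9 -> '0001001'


num_bits = floor(log2(174)) + 1 = 8
leading_zeros = num_bits - 1 = 7
binary(174) = 10101110

Elias gamma(174) = '0000000' + '10101110' = 000000010101110 (15 bits)


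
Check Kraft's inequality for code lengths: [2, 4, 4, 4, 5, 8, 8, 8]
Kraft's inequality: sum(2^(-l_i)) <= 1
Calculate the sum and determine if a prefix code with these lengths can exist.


Sum = 2^(-2) + 2^(-4) + 2^(-4) + 2^(-4) + 2^(-5) + 2^(-8) + 2^(-8) + 2^(-8)
    = 0.25 + 0.0625 + 0.0625 + 0.0625 + 0.03125 + 0.00390625 + 0.00390625 + 0.00390625
    = 123/256 = 0.48046875
Since 0.48046875 <= 1, Kraft's inequality IS satisfied.
A prefix code with these lengths CAN exist.

Kraft sum = 0.48046875. Satisfied.


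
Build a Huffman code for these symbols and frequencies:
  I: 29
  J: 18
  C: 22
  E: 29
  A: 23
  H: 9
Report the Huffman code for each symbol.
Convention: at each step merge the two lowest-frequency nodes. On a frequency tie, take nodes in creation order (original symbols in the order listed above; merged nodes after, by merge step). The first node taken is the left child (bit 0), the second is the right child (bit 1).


Huffman tree construction:
Step 1: Merge H(9) + J(18) = 27
Step 2: Merge C(22) + A(23) = 45
Step 3: Merge (H+J)(27) + I(29) = 56
Step 4: Merge E(29) + (C+A)(45) = 74
Step 5: Merge ((H+J)+I)(56) + (E+(C+A))(74) = 130
Read each symbol's code off the tree from the root (left child = 0, right child = 1).

Codes:
  I: 01 (length 2)
  J: 001 (length 3)
  C: 110 (length 3)
  E: 10 (length 2)
  A: 111 (length 3)
  H: 000 (length 3)
Average code length: 332/130 = 2.5538 bits/symbol


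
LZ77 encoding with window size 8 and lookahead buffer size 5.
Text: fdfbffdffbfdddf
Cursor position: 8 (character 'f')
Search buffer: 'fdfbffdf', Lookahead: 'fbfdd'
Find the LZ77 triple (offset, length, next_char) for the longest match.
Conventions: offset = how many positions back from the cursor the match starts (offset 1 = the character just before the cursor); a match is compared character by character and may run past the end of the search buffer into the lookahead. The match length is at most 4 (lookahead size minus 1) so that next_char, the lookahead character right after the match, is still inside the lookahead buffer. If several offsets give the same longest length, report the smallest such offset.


Try each offset into the search buffer:
  offset=1 (pos 7, char 'f'): match length 1
  offset=2 (pos 6, char 'd'): match length 0
  offset=3 (pos 5, char 'f'): match length 1
  offset=4 (pos 4, char 'f'): match length 1
  offset=5 (pos 3, char 'b'): match length 0
  offset=6 (pos 2, char 'f'): match length 3
  offset=7 (pos 1, char 'd'): match length 0
  offset=8 (pos 0, char 'f'): match length 1
Longest match has length 3 at offset 6.
next_char = character at position 8 + 3 = 11 -> 'd'

Best match: offset=6, length=3 (matching 'fbf' starting at position 2)
LZ77 triple: (6, 3, 'd')


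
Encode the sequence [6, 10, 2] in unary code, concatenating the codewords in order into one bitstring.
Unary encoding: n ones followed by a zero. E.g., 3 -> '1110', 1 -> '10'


Encode each number as n ones followed by a terminating 0:
  6 -> 1111110 (7 bits)
  10 -> 11111111110 (11 bits)
  2 -> 110 (3 bits)
Total length = 7 + 11 + 3 = 21 bits.

Unary([6, 10, 2]) = 111111011111111110110 (21 bits)


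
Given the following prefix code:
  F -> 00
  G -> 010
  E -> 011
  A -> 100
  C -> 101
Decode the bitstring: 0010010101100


Decoding step by step:
Bits 00 -> F
Bits 100 -> A
Bits 101 -> C
Bits 011 -> E
Bits 00 -> F


Decoded message: FACEF
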